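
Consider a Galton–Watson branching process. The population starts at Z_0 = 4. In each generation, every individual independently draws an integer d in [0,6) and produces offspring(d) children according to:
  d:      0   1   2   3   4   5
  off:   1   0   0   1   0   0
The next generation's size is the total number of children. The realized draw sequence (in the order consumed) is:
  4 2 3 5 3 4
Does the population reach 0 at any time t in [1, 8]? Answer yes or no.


gen 0: Z_0=4, draws=[4, 2, 3, 5], offspring=[0, 0, 1, 0], Z_1=1
gen 1: Z_1=1, draws=[3], offspring=[1], Z_2=1
gen 2: Z_2=1, draws=[4], offspring=[0], Z_3=0
gen 3: Z_3=0, draws=[], offspring=[], Z_4=0
gen 4: Z_4=0, draws=[], offspring=[], Z_5=0
gen 5: Z_5=0, draws=[], offspring=[], Z_6=0
gen 6: Z_6=0, draws=[], offspring=[], Z_7=0
gen 7: Z_7=0, draws=[], offspring=[], Z_8=0

yes


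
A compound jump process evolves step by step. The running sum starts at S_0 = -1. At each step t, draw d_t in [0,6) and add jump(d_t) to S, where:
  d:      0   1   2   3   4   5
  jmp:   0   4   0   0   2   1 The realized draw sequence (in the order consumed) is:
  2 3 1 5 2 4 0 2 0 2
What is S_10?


t=0: S=-1, d=2, jump=0, S_1=-1
t=1: S=-1, d=3, jump=0, S_2=-1
t=2: S=-1, d=1, jump=4, S_3=3
t=3: S=3, d=5, jump=1, S_4=4
t=4: S=4, d=2, jump=0, S_5=4
t=5: S=4, d=4, jump=2, S_6=6
t=6: S=6, d=0, jump=0, S_7=6
t=7: S=6, d=2, jump=0, S_8=6
t=8: S=6, d=0, jump=0, S_9=6
t=9: S=6, d=2, jump=0, S_10=6

6


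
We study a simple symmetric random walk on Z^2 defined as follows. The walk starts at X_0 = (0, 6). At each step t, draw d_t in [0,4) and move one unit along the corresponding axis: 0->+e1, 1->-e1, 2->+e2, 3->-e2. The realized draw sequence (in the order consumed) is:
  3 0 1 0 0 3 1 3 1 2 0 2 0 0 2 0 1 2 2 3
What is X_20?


t=0: X=(0, 6), d=3 → -e2, X_1=(0, 5)
t=1: X=(0, 5), d=0 → +e1, X_2=(1, 5)
t=2: X=(1, 5), d=1 → -e1, X_3=(0, 5)
t=3: X=(0, 5), d=0 → +e1, X_4=(1, 5)
t=4: X=(1, 5), d=0 → +e1, X_5=(2, 5)
t=5: X=(2, 5), d=3 → -e2, X_6=(2, 4)
t=6: X=(2, 4), d=1 → -e1, X_7=(1, 4)
t=7: X=(1, 4), d=3 → -e2, X_8=(1, 3)
t=8: X=(1, 3), d=1 → -e1, X_9=(0, 3)
t=9: X=(0, 3), d=2 → +e2, X_10=(0, 4)
t=10: X=(0, 4), d=0 → +e1, X_11=(1, 4)
t=11: X=(1, 4), d=2 → +e2, X_12=(1, 5)
t=12: X=(1, 5), d=0 → +e1, X_13=(2, 5)
t=13: X=(2, 5), d=0 → +e1, X_14=(3, 5)
t=14: X=(3, 5), d=2 → +e2, X_15=(3, 6)
t=15: X=(3, 6), d=0 → +e1, X_16=(4, 6)
t=16: X=(4, 6), d=1 → -e1, X_17=(3, 6)
t=17: X=(3, 6), d=2 → +e2, X_18=(3, 7)
t=18: X=(3, 7), d=2 → +e2, X_19=(3, 8)
t=19: X=(3, 8), d=3 → -e2, X_20=(3, 7)

(3, 7)


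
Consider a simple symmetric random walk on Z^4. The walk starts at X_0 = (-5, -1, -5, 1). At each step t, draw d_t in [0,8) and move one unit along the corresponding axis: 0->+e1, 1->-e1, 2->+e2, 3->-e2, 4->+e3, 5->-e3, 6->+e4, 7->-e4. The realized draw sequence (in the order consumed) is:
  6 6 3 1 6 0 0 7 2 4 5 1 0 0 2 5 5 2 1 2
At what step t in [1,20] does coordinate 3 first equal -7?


17

t=0: X=(-5, -1, -5, 1), d=6 → +e4, X_1=(-5, -1, -5, 2)
t=1: X=(-5, -1, -5, 2), d=6 → +e4, X_2=(-5, -1, -5, 3)
t=2: X=(-5, -1, -5, 3), d=3 → -e2, X_3=(-5, -2, -5, 3)
t=3: X=(-5, -2, -5, 3), d=1 → -e1, X_4=(-6, -2, -5, 3)
t=4: X=(-6, -2, -5, 3), d=6 → +e4, X_5=(-6, -2, -5, 4)
t=5: X=(-6, -2, -5, 4), d=0 → +e1, X_6=(-5, -2, -5, 4)
t=6: X=(-5, -2, -5, 4), d=0 → +e1, X_7=(-4, -2, -5, 4)
t=7: X=(-4, -2, -5, 4), d=7 → -e4, X_8=(-4, -2, -5, 3)
t=8: X=(-4, -2, -5, 3), d=2 → +e2, X_9=(-4, -1, -5, 3)
t=9: X=(-4, -1, -5, 3), d=4 → +e3, X_10=(-4, -1, -4, 3)
t=10: X=(-4, -1, -4, 3), d=5 → -e3, X_11=(-4, -1, -5, 3)
t=11: X=(-4, -1, -5, 3), d=1 → -e1, X_12=(-5, -1, -5, 3)
t=12: X=(-5, -1, -5, 3), d=0 → +e1, X_13=(-4, -1, -5, 3)
t=13: X=(-4, -1, -5, 3), d=0 → +e1, X_14=(-3, -1, -5, 3)
t=14: X=(-3, -1, -5, 3), d=2 → +e2, X_15=(-3, 0, -5, 3)
t=15: X=(-3, 0, -5, 3), d=5 → -e3, X_16=(-3, 0, -6, 3)
t=16: X=(-3, 0, -6, 3), d=5 → -e3, X_17=(-3, 0, -7, 3)
t=17: X=(-3, 0, -7, 3), d=2 → +e2, X_18=(-3, 1, -7, 3)
t=18: X=(-3, 1, -7, 3), d=1 → -e1, X_19=(-4, 1, -7, 3)
t=19: X=(-4, 1, -7, 3), d=2 → +e2, X_20=(-4, 2, -7, 3)


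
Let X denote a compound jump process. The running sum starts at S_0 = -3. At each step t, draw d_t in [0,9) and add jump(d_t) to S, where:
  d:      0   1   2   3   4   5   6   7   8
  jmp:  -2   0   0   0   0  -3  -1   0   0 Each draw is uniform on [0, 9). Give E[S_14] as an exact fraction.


Outcome values over d=0..8: [-2, 0, 0, 0, 0, -3, -1, 0, 0]
Σy = -6, Σy² = 14, M = 9
μ = -6/9 = -2/3,  σ² = 14/9 − (-2/3)² = 10/9
E[S_14] = -3 + 14·(-2/3) = -37/3

-37/3


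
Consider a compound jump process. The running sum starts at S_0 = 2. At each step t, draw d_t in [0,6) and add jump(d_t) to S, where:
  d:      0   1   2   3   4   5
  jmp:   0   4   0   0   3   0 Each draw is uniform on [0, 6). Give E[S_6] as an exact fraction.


9

Outcome values over d=0..5: [0, 4, 0, 0, 3, 0]
Σy = 7, Σy² = 25, M = 6
μ = 7/6 = 7/6,  σ² = 25/6 − (7/6)² = 101/36
E[S_6] = 2 + 6·(7/6) = 9


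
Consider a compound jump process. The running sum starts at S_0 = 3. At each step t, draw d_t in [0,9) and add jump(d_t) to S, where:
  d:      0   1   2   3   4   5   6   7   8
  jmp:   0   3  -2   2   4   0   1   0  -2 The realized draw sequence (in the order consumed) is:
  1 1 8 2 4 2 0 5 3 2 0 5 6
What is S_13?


8

t=0: S=3, d=1, jump=3, S_1=6
t=1: S=6, d=1, jump=3, S_2=9
t=2: S=9, d=8, jump=-2, S_3=7
t=3: S=7, d=2, jump=-2, S_4=5
t=4: S=5, d=4, jump=4, S_5=9
t=5: S=9, d=2, jump=-2, S_6=7
t=6: S=7, d=0, jump=0, S_7=7
t=7: S=7, d=5, jump=0, S_8=7
t=8: S=7, d=3, jump=2, S_9=9
t=9: S=9, d=2, jump=-2, S_10=7
t=10: S=7, d=0, jump=0, S_11=7
t=11: S=7, d=5, jump=0, S_12=7
t=12: S=7, d=6, jump=1, S_13=8


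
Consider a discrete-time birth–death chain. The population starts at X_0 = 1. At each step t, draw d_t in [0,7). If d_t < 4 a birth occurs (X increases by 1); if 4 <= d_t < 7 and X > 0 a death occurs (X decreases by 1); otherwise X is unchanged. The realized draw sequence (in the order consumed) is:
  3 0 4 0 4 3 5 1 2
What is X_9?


t=0: X=1, d=3 → birth, X_1=2
t=1: X=2, d=0 → birth, X_2=3
t=2: X=3, d=4 → death, X_3=2
t=3: X=2, d=0 → birth, X_4=3
t=4: X=3, d=4 → death, X_5=2
t=5: X=2, d=3 → birth, X_6=3
t=6: X=3, d=5 → death, X_7=2
t=7: X=2, d=1 → birth, X_8=3
t=8: X=3, d=2 → birth, X_9=4

4


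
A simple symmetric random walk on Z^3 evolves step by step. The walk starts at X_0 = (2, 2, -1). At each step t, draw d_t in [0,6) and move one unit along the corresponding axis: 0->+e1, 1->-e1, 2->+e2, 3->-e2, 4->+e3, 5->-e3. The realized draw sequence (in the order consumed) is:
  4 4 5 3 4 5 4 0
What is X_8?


(3, 1, 1)

t=0: X=(2, 2, -1), d=4 → +e3, X_1=(2, 2, 0)
t=1: X=(2, 2, 0), d=4 → +e3, X_2=(2, 2, 1)
t=2: X=(2, 2, 1), d=5 → -e3, X_3=(2, 2, 0)
t=3: X=(2, 2, 0), d=3 → -e2, X_4=(2, 1, 0)
t=4: X=(2, 1, 0), d=4 → +e3, X_5=(2, 1, 1)
t=5: X=(2, 1, 1), d=5 → -e3, X_6=(2, 1, 0)
t=6: X=(2, 1, 0), d=4 → +e3, X_7=(2, 1, 1)
t=7: X=(2, 1, 1), d=0 → +e1, X_8=(3, 1, 1)


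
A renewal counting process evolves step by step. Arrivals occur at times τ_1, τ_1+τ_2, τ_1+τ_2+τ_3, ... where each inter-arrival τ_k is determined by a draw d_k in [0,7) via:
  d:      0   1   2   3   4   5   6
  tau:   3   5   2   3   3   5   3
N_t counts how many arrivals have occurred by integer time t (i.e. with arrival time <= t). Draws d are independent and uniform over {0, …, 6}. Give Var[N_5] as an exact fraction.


Inter-arrival values over d=0..6: [3, 5, 2, 3, 3, 5, 3]
Each d has probability 1/7, so the pmf of τ is: f(2) = 1/7, f(3) = 4/7, f(5) = 2/7
Let p_n(j) = P(N_n = j), with p_0 = [1]. Condition on τ_1: p_n(0) = P(τ > n), and for j >= 1, p_n(j) = Σ_{k<=n} f(k)·p_{n−k}(j−1)
p_1 = [1]  (j = 0)
p_2 = [6/7, 1/7]  (j = 0..1)
p_3 = [2/7, 5/7]  (j = 0..1)
p_4 = [2/7, 34/49, 1/49]  (j = 0..2)
p_5 = [0, 40/49, 9/49]  (j = 0..2)
E[N_5] = Σ j·p_5(j) = 58/49;  E[N_5²] = Σ j²·p_5(j) = 76/49
Var[N_5] = 76/49 − (58/49)² = 360/2401

360/2401


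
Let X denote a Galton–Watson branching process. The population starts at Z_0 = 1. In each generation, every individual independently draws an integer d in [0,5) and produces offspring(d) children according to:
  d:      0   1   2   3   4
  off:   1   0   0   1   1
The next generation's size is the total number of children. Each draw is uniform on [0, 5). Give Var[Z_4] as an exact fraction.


Outcome values over d=0..4: [1, 0, 0, 1, 1]
Σy = 3, Σy² = 3, M = 5
μ = 3/5 = 3/5,  σ² = 3/5 − (3/5)² = 6/25
V_0 = 0, E_0 = 1
V_1 = 6/25·E_0 + (3/5)²·V_0 = 6/25;  E_1 = 3/5
V_2 = 6/25·E_1 + (3/5)²·V_1 = 144/625;  E_2 = 9/25
V_3 = 6/25·E_2 + (3/5)²·V_2 = 2646/15625;  E_3 = 27/125
V_4 = 6/25·E_3 + (3/5)²·V_3 = 44064/390625;  E_4 = 81/625

44064/390625


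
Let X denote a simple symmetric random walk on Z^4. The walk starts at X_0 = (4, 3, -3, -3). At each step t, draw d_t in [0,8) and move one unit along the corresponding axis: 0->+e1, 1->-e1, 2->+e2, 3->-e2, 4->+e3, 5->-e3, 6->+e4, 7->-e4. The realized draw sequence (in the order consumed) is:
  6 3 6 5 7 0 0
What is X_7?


(6, 2, -4, -2)

t=0: X=(4, 3, -3, -3), d=6 → +e4, X_1=(4, 3, -3, -2)
t=1: X=(4, 3, -3, -2), d=3 → -e2, X_2=(4, 2, -3, -2)
t=2: X=(4, 2, -3, -2), d=6 → +e4, X_3=(4, 2, -3, -1)
t=3: X=(4, 2, -3, -1), d=5 → -e3, X_4=(4, 2, -4, -1)
t=4: X=(4, 2, -4, -1), d=7 → -e4, X_5=(4, 2, -4, -2)
t=5: X=(4, 2, -4, -2), d=0 → +e1, X_6=(5, 2, -4, -2)
t=6: X=(5, 2, -4, -2), d=0 → +e1, X_7=(6, 2, -4, -2)


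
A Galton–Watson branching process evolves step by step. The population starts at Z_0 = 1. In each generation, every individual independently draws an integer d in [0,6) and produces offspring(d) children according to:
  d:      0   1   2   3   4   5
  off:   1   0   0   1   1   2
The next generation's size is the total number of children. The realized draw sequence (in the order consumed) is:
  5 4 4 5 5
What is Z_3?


gen 0: Z_0=1, draws=[5], offspring=[2], Z_1=2
gen 1: Z_1=2, draws=[4, 4], offspring=[1, 1], Z_2=2
gen 2: Z_2=2, draws=[5, 5], offspring=[2, 2], Z_3=4

4


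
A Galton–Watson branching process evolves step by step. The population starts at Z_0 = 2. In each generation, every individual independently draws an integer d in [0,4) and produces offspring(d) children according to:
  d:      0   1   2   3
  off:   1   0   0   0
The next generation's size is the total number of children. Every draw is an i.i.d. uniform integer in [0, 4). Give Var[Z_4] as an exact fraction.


Outcome values over d=0..3: [1, 0, 0, 0]
Σy = 1, Σy² = 1, M = 4
μ = 1/4 = 1/4,  σ² = 1/4 − (1/4)² = 3/16
V_0 = 0, E_0 = 2
V_1 = 3/16·E_0 + (1/4)²·V_0 = 3/8;  E_1 = 1/2
V_2 = 3/16·E_1 + (1/4)²·V_1 = 15/128;  E_2 = 1/8
V_3 = 3/16·E_2 + (1/4)²·V_2 = 63/2048;  E_3 = 1/32
V_4 = 3/16·E_3 + (1/4)²·V_3 = 255/32768;  E_4 = 1/128

255/32768


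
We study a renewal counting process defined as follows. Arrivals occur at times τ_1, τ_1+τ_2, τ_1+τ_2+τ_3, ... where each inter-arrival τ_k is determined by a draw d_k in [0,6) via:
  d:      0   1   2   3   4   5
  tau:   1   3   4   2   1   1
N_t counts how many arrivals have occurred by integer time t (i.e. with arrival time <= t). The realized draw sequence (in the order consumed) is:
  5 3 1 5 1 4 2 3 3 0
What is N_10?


5

draw d_1=5: τ_1=1, arrival time A_1=1
draw d_2=3: τ_2=2, arrival time A_2=3
draw d_3=1: τ_3=3, arrival time A_3=6
draw d_4=5: τ_4=1, arrival time A_4=7
draw d_5=1: τ_5=3, arrival time A_5=10
draw d_6=4: τ_6=1, arrival time A_6=11
draw d_7=2: τ_7=4, arrival time A_7=15
draw d_8=3: τ_8=2, arrival time A_8=17
draw d_9=3: τ_9=2, arrival time A_9=19
draw d_10=0: τ_10=1, arrival time A_10=20
N_t over t=0..10: 0:0 1:1 2:1 3:2 4:2 5:2 6:3 7:4 8:4 9:4 10:5


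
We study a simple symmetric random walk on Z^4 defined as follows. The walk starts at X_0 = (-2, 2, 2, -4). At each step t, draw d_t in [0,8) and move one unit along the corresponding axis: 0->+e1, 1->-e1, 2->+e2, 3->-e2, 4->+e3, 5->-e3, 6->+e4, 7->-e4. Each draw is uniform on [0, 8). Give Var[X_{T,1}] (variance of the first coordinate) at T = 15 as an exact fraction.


15/4

Outcome values over d=0..7: [1, -1, 0, 0, 0, 0, 0, 0]
Σy = 0, Σy² = 2, M = 8
μ = 0/8 = 0,  σ² = 2/8 − (0)² = 1/4
Independent increments: Var[X_15] = 15·σ² = 15·(1/4) = 15/4


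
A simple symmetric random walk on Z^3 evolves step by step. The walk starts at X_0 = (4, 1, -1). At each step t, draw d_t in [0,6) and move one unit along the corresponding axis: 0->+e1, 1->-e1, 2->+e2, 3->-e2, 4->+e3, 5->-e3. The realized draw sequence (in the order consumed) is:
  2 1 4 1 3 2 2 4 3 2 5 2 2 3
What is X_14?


t=0: X=(4, 1, -1), d=2 → +e2, X_1=(4, 2, -1)
t=1: X=(4, 2, -1), d=1 → -e1, X_2=(3, 2, -1)
t=2: X=(3, 2, -1), d=4 → +e3, X_3=(3, 2, 0)
t=3: X=(3, 2, 0), d=1 → -e1, X_4=(2, 2, 0)
t=4: X=(2, 2, 0), d=3 → -e2, X_5=(2, 1, 0)
t=5: X=(2, 1, 0), d=2 → +e2, X_6=(2, 2, 0)
t=6: X=(2, 2, 0), d=2 → +e2, X_7=(2, 3, 0)
t=7: X=(2, 3, 0), d=4 → +e3, X_8=(2, 3, 1)
t=8: X=(2, 3, 1), d=3 → -e2, X_9=(2, 2, 1)
t=9: X=(2, 2, 1), d=2 → +e2, X_10=(2, 3, 1)
t=10: X=(2, 3, 1), d=5 → -e3, X_11=(2, 3, 0)
t=11: X=(2, 3, 0), d=2 → +e2, X_12=(2, 4, 0)
t=12: X=(2, 4, 0), d=2 → +e2, X_13=(2, 5, 0)
t=13: X=(2, 5, 0), d=3 → -e2, X_14=(2, 4, 0)

(2, 4, 0)


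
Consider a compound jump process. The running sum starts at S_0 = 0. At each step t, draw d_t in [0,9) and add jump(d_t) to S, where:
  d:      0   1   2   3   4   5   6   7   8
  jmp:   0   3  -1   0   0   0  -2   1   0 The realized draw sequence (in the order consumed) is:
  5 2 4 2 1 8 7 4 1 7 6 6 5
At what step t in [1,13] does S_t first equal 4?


11

t=0: S=0, d=5, jump=0, S_1=0
t=1: S=0, d=2, jump=-1, S_2=-1
t=2: S=-1, d=4, jump=0, S_3=-1
t=3: S=-1, d=2, jump=-1, S_4=-2
t=4: S=-2, d=1, jump=3, S_5=1
t=5: S=1, d=8, jump=0, S_6=1
t=6: S=1, d=7, jump=1, S_7=2
t=7: S=2, d=4, jump=0, S_8=2
t=8: S=2, d=1, jump=3, S_9=5
t=9: S=5, d=7, jump=1, S_10=6
t=10: S=6, d=6, jump=-2, S_11=4
t=11: S=4, d=6, jump=-2, S_12=2
t=12: S=2, d=5, jump=0, S_13=2


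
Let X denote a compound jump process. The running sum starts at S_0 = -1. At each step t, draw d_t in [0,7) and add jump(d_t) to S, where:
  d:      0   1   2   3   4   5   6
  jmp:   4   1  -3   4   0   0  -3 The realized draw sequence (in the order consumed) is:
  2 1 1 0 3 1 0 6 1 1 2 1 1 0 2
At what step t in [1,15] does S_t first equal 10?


10

t=0: S=-1, d=2, jump=-3, S_1=-4
t=1: S=-4, d=1, jump=1, S_2=-3
t=2: S=-3, d=1, jump=1, S_3=-2
t=3: S=-2, d=0, jump=4, S_4=2
t=4: S=2, d=3, jump=4, S_5=6
t=5: S=6, d=1, jump=1, S_6=7
t=6: S=7, d=0, jump=4, S_7=11
t=7: S=11, d=6, jump=-3, S_8=8
t=8: S=8, d=1, jump=1, S_9=9
t=9: S=9, d=1, jump=1, S_10=10
t=10: S=10, d=2, jump=-3, S_11=7
t=11: S=7, d=1, jump=1, S_12=8
t=12: S=8, d=1, jump=1, S_13=9
t=13: S=9, d=0, jump=4, S_14=13
t=14: S=13, d=2, jump=-3, S_15=10


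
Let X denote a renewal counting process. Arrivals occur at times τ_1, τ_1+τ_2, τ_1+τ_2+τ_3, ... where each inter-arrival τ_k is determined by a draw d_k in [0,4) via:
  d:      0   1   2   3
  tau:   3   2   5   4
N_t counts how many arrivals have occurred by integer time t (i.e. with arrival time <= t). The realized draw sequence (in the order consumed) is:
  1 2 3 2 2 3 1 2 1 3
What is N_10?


draw d_1=1: τ_1=2, arrival time A_1=2
draw d_2=2: τ_2=5, arrival time A_2=7
draw d_3=3: τ_3=4, arrival time A_3=11
draw d_4=2: τ_4=5, arrival time A_4=16
draw d_5=2: τ_5=5, arrival time A_5=21
draw d_6=3: τ_6=4, arrival time A_6=25
draw d_7=1: τ_7=2, arrival time A_7=27
draw d_8=2: τ_8=5, arrival time A_8=32
draw d_9=1: τ_9=2, arrival time A_9=34
draw d_10=3: τ_10=4, arrival time A_10=38
N_t over t=0..10: 0:0 1:0 2:1 3:1 4:1 5:1 6:1 7:2 8:2 9:2 10:2

2


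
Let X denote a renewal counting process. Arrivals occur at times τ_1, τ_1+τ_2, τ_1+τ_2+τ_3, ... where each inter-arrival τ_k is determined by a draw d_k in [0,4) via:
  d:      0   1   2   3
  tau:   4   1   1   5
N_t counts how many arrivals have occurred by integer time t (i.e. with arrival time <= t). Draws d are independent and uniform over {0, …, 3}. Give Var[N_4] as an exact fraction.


Inter-arrival values over d=0..3: [4, 1, 1, 5]
Each d has probability 1/4, so the pmf of τ is: f(1) = 1/2, f(4) = 1/4, f(5) = 1/4
Let p_n(j) = P(N_n = j), with p_0 = [1]. Condition on τ_1: p_n(0) = P(τ > n), and for j >= 1, p_n(j) = Σ_{k<=n} f(k)·p_{n−k}(j−1)
p_1 = [1/2, 1/2]  (j = 0..1)
p_2 = [1/2, 1/4, 1/4]  (j = 0..2)
p_3 = [1/2, 1/4, 1/8, 1/8]  (j = 0..3)
p_4 = [1/4, 1/2, 1/8, 1/16, 1/16]  (j = 0..4)
E[N_4] = Σ j·p_4(j) = 19/16;  E[N_4²] = Σ j²·p_4(j) = 41/16
Var[N_4] = 41/16 − (19/16)² = 295/256

295/256


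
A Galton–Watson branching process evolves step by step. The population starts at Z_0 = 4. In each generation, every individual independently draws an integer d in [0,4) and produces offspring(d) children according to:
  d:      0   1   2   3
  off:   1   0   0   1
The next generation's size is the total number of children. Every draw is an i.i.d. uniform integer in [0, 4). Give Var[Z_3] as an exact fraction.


7/16

Outcome values over d=0..3: [1, 0, 0, 1]
Σy = 2, Σy² = 2, M = 4
μ = 2/4 = 1/2,  σ² = 2/4 − (1/2)² = 1/4
V_0 = 0, E_0 = 4
V_1 = 1/4·E_0 + (1/2)²·V_0 = 1;  E_1 = 2
V_2 = 1/4·E_1 + (1/2)²·V_1 = 3/4;  E_2 = 1
V_3 = 1/4·E_2 + (1/2)²·V_2 = 7/16;  E_3 = 1/2


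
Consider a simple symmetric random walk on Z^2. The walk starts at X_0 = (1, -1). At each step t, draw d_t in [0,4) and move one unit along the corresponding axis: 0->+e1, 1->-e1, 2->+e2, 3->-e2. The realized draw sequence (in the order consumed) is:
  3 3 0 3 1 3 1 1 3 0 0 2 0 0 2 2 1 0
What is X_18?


t=0: X=(1, -1), d=3 → -e2, X_1=(1, -2)
t=1: X=(1, -2), d=3 → -e2, X_2=(1, -3)
t=2: X=(1, -3), d=0 → +e1, X_3=(2, -3)
t=3: X=(2, -3), d=3 → -e2, X_4=(2, -4)
t=4: X=(2, -4), d=1 → -e1, X_5=(1, -4)
t=5: X=(1, -4), d=3 → -e2, X_6=(1, -5)
t=6: X=(1, -5), d=1 → -e1, X_7=(0, -5)
t=7: X=(0, -5), d=1 → -e1, X_8=(-1, -5)
t=8: X=(-1, -5), d=3 → -e2, X_9=(-1, -6)
t=9: X=(-1, -6), d=0 → +e1, X_10=(0, -6)
t=10: X=(0, -6), d=0 → +e1, X_11=(1, -6)
t=11: X=(1, -6), d=2 → +e2, X_12=(1, -5)
t=12: X=(1, -5), d=0 → +e1, X_13=(2, -5)
t=13: X=(2, -5), d=0 → +e1, X_14=(3, -5)
t=14: X=(3, -5), d=2 → +e2, X_15=(3, -4)
t=15: X=(3, -4), d=2 → +e2, X_16=(3, -3)
t=16: X=(3, -3), d=1 → -e1, X_17=(2, -3)
t=17: X=(2, -3), d=0 → +e1, X_18=(3, -3)

(3, -3)


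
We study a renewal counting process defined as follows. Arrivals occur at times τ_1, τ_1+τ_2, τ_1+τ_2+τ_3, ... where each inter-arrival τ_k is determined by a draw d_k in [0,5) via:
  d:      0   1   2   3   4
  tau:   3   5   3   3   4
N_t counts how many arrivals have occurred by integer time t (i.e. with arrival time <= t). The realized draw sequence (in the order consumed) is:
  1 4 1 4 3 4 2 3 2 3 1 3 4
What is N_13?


draw d_1=1: τ_1=5, arrival time A_1=5
draw d_2=4: τ_2=4, arrival time A_2=9
draw d_3=1: τ_3=5, arrival time A_3=14
draw d_4=4: τ_4=4, arrival time A_4=18
draw d_5=3: τ_5=3, arrival time A_5=21
draw d_6=4: τ_6=4, arrival time A_6=25
draw d_7=2: τ_7=3, arrival time A_7=28
draw d_8=3: τ_8=3, arrival time A_8=31
draw d_9=2: τ_9=3, arrival time A_9=34
draw d_10=3: τ_10=3, arrival time A_10=37
draw d_11=1: τ_11=5, arrival time A_11=42
draw d_12=3: τ_12=3, arrival time A_12=45
draw d_13=4: τ_13=4, arrival time A_13=49
N_t over t=0..13: 0:0 1:0 2:0 3:0 4:0 5:1 6:1 7:1 8:1 9:2 10:2 11:2 12:2 13:2

2


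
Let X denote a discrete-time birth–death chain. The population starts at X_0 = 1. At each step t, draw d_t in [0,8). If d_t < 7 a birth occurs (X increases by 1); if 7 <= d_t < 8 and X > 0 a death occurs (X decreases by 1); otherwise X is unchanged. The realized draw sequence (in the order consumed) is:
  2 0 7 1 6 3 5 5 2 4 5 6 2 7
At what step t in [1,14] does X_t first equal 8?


9

t=0: X=1, d=2 → birth, X_1=2
t=1: X=2, d=0 → birth, X_2=3
t=2: X=3, d=7 → death, X_3=2
t=3: X=2, d=1 → birth, X_4=3
t=4: X=3, d=6 → birth, X_5=4
t=5: X=4, d=3 → birth, X_6=5
t=6: X=5, d=5 → birth, X_7=6
t=7: X=6, d=5 → birth, X_8=7
t=8: X=7, d=2 → birth, X_9=8
t=9: X=8, d=4 → birth, X_10=9
t=10: X=9, d=5 → birth, X_11=10
t=11: X=10, d=6 → birth, X_12=11
t=12: X=11, d=2 → birth, X_13=12
t=13: X=12, d=7 → death, X_14=11


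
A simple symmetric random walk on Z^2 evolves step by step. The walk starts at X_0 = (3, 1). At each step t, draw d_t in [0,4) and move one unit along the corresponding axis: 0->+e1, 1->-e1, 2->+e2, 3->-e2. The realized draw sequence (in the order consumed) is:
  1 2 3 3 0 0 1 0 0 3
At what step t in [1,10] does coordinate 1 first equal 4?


6

t=0: X=(3, 1), d=1 → -e1, X_1=(2, 1)
t=1: X=(2, 1), d=2 → +e2, X_2=(2, 2)
t=2: X=(2, 2), d=3 → -e2, X_3=(2, 1)
t=3: X=(2, 1), d=3 → -e2, X_4=(2, 0)
t=4: X=(2, 0), d=0 → +e1, X_5=(3, 0)
t=5: X=(3, 0), d=0 → +e1, X_6=(4, 0)
t=6: X=(4, 0), d=1 → -e1, X_7=(3, 0)
t=7: X=(3, 0), d=0 → +e1, X_8=(4, 0)
t=8: X=(4, 0), d=0 → +e1, X_9=(5, 0)
t=9: X=(5, 0), d=3 → -e2, X_10=(5, -1)


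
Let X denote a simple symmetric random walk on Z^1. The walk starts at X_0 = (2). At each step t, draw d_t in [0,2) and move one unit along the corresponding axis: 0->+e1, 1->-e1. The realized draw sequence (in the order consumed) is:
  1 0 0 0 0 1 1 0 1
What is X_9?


t=0: X=(2), d=1 → -e1, X_1=(1)
t=1: X=(1), d=0 → +e1, X_2=(2)
t=2: X=(2), d=0 → +e1, X_3=(3)
t=3: X=(3), d=0 → +e1, X_4=(4)
t=4: X=(4), d=0 → +e1, X_5=(5)
t=5: X=(5), d=1 → -e1, X_6=(4)
t=6: X=(4), d=1 → -e1, X_7=(3)
t=7: X=(3), d=0 → +e1, X_8=(4)
t=8: X=(4), d=1 → -e1, X_9=(3)

(3)


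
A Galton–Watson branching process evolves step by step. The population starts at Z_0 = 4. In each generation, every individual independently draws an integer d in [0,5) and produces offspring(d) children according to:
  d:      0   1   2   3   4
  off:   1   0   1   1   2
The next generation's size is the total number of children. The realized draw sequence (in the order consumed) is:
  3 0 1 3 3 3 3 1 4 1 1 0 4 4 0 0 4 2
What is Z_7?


4

gen 0: Z_0=4, draws=[3, 0, 1, 3], offspring=[1, 1, 0, 1], Z_1=3
gen 1: Z_1=3, draws=[3, 3, 3], offspring=[1, 1, 1], Z_2=3
gen 2: Z_2=3, draws=[1, 4, 1], offspring=[0, 2, 0], Z_3=2
gen 3: Z_3=2, draws=[1, 0], offspring=[0, 1], Z_4=1
gen 4: Z_4=1, draws=[4], offspring=[2], Z_5=2
gen 5: Z_5=2, draws=[4, 0], offspring=[2, 1], Z_6=3
gen 6: Z_6=3, draws=[0, 4, 2], offspring=[1, 2, 1], Z_7=4


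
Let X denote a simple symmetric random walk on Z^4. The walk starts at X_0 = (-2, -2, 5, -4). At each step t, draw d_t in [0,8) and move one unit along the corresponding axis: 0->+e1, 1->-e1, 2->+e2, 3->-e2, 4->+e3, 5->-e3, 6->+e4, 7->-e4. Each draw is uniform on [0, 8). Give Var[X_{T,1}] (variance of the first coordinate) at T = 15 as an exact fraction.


Outcome values over d=0..7: [1, -1, 0, 0, 0, 0, 0, 0]
Σy = 0, Σy² = 2, M = 8
μ = 0/8 = 0,  σ² = 2/8 − (0)² = 1/4
Independent increments: Var[X_15] = 15·σ² = 15·(1/4) = 15/4

15/4


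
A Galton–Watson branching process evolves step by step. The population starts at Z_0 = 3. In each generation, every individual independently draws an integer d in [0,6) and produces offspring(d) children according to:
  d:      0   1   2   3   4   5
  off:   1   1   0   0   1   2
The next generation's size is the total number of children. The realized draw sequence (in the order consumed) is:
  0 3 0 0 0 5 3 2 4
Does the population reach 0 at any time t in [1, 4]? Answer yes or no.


no

gen 0: Z_0=3, draws=[0, 3, 0], offspring=[1, 0, 1], Z_1=2
gen 1: Z_1=2, draws=[0, 0], offspring=[1, 1], Z_2=2
gen 2: Z_2=2, draws=[5, 3], offspring=[2, 0], Z_3=2
gen 3: Z_3=2, draws=[2, 4], offspring=[0, 1], Z_4=1


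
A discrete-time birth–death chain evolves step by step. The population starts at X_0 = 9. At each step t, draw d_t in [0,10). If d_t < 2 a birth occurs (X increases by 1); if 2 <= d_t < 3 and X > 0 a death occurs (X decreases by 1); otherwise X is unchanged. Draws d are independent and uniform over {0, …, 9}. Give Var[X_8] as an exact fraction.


58/25

X can drop by at most 1 per step and X_0 = 9 > T = 8, so X_t >= 9 − t >= 1 > 0 for every t <= 8: the floor at 0 (the 'and X > 0' condition) never binds. Hence X_8 = X_0 + Σ_{t<8} Y_t with i.i.d. increments Y_t = y(d_t) ∈ {+1, −1, 0}.
Outcome values over d=0..9: [1, 1, -1, 0, 0, 0, 0, 0, 0, 0]
Σy = 1, Σy² = 3, M = 10
μ = 1/10 = 1/10,  σ² = 3/10 − (1/10)² = 29/100
Independent increments: Var[X_8] = 8·σ² = 8·(29/100) = 58/25


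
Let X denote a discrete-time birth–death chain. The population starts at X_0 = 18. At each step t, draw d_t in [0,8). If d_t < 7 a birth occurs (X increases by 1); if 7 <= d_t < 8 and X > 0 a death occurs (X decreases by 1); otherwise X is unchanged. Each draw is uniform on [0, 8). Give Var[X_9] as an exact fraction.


63/16

X can drop by at most 1 per step and X_0 = 18 > T = 9, so X_t >= 18 − t >= 9 > 0 for every t <= 9: the floor at 0 (the 'and X > 0' condition) never binds. Hence X_9 = X_0 + Σ_{t<9} Y_t with i.i.d. increments Y_t = y(d_t) ∈ {+1, −1, 0}.
Outcome values over d=0..7: [1, 1, 1, 1, 1, 1, 1, -1]
Σy = 6, Σy² = 8, M = 8
μ = 6/8 = 3/4,  σ² = 8/8 − (3/4)² = 7/16
Independent increments: Var[X_9] = 9·σ² = 9·(7/16) = 63/16


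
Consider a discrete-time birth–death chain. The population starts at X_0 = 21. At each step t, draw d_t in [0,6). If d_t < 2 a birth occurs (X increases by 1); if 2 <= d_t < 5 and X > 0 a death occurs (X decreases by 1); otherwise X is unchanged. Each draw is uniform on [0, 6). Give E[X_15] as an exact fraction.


X can drop by at most 1 per step and X_0 = 21 > T = 15, so X_t >= 21 − t >= 6 > 0 for every t <= 15: the floor at 0 (the 'and X > 0' condition) never binds. Hence X_15 = X_0 + Σ_{t<15} Y_t with i.i.d. increments Y_t = y(d_t) ∈ {+1, −1, 0}.
Outcome values over d=0..5: [1, 1, -1, -1, -1, 0]
Σy = -1, Σy² = 5, M = 6
μ = -1/6 = -1/6,  σ² = 5/6 − (-1/6)² = 29/36
E[X_15] = 21 + 15·(-1/6) = 37/2

37/2


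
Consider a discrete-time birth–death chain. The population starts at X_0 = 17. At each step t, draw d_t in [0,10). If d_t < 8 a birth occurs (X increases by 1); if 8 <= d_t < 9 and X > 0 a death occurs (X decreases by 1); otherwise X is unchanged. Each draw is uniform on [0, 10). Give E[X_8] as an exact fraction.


X can drop by at most 1 per step and X_0 = 17 > T = 8, so X_t >= 17 − t >= 9 > 0 for every t <= 8: the floor at 0 (the 'and X > 0' condition) never binds. Hence X_8 = X_0 + Σ_{t<8} Y_t with i.i.d. increments Y_t = y(d_t) ∈ {+1, −1, 0}.
Outcome values over d=0..9: [1, 1, 1, 1, 1, 1, 1, 1, -1, 0]
Σy = 7, Σy² = 9, M = 10
μ = 7/10 = 7/10,  σ² = 9/10 − (7/10)² = 41/100
E[X_8] = 17 + 8·(7/10) = 113/5

113/5


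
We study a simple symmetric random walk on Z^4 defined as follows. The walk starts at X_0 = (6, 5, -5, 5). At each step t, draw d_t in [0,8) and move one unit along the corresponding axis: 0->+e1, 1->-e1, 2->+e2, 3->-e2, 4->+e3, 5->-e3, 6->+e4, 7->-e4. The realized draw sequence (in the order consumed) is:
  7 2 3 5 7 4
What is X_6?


t=0: X=(6, 5, -5, 5), d=7 → -e4, X_1=(6, 5, -5, 4)
t=1: X=(6, 5, -5, 4), d=2 → +e2, X_2=(6, 6, -5, 4)
t=2: X=(6, 6, -5, 4), d=3 → -e2, X_3=(6, 5, -5, 4)
t=3: X=(6, 5, -5, 4), d=5 → -e3, X_4=(6, 5, -6, 4)
t=4: X=(6, 5, -6, 4), d=7 → -e4, X_5=(6, 5, -6, 3)
t=5: X=(6, 5, -6, 3), d=4 → +e3, X_6=(6, 5, -5, 3)

(6, 5, -5, 3)


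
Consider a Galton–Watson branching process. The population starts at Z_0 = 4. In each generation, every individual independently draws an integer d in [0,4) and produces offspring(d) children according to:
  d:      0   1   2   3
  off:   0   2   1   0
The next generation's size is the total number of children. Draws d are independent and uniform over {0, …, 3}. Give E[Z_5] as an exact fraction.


Outcome values over d=0..3: [0, 2, 1, 0]
Σy = 3, Σy² = 5, M = 4
μ = 3/4 = 3/4,  σ² = 5/4 − (3/4)² = 11/16
E[Z_0] = 4
E[Z_1] = 3/4·E[Z_0] = 3
E[Z_2] = 3/4·E[Z_1] = 9/4
E[Z_3] = 3/4·E[Z_2] = 27/16
E[Z_4] = 3/4·E[Z_3] = 81/64
E[Z_5] = 3/4·E[Z_4] = 243/256

243/256


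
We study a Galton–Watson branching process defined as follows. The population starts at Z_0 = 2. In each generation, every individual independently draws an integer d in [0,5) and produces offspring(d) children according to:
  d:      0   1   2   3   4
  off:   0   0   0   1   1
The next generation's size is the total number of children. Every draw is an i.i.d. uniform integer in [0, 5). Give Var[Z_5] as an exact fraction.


197952/9765625

Outcome values over d=0..4: [0, 0, 0, 1, 1]
Σy = 2, Σy² = 2, M = 5
μ = 2/5 = 2/5,  σ² = 2/5 − (2/5)² = 6/25
V_0 = 0, E_0 = 2
V_1 = 6/25·E_0 + (2/5)²·V_0 = 12/25;  E_1 = 4/5
V_2 = 6/25·E_1 + (2/5)²·V_1 = 168/625;  E_2 = 8/25
V_3 = 6/25·E_2 + (2/5)²·V_2 = 1872/15625;  E_3 = 16/125
V_4 = 6/25·E_3 + (2/5)²·V_3 = 19488/390625;  E_4 = 32/625
V_5 = 6/25·E_4 + (2/5)²·V_4 = 197952/9765625;  E_5 = 64/3125


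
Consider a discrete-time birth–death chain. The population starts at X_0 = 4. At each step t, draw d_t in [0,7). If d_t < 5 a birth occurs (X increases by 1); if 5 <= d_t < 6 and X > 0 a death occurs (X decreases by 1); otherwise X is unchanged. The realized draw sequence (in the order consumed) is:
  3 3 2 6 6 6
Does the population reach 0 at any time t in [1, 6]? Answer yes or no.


t=0: X=4, d=3 → birth, X_1=5
t=1: X=5, d=3 → birth, X_2=6
t=2: X=6, d=2 → birth, X_3=7
t=3: X=7, d=6 → hold, X_4=7
t=4: X=7, d=6 → hold, X_5=7
t=5: X=7, d=6 → hold, X_6=7

no


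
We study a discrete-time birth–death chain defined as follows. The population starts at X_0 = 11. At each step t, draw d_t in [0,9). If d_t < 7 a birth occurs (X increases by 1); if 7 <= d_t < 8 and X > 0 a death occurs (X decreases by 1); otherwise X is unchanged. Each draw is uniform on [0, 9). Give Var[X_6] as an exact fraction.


X can drop by at most 1 per step and X_0 = 11 > T = 6, so X_t >= 11 − t >= 5 > 0 for every t <= 6: the floor at 0 (the 'and X > 0' condition) never binds. Hence X_6 = X_0 + Σ_{t<6} Y_t with i.i.d. increments Y_t = y(d_t) ∈ {+1, −1, 0}.
Outcome values over d=0..8: [1, 1, 1, 1, 1, 1, 1, -1, 0]
Σy = 6, Σy² = 8, M = 9
μ = 6/9 = 2/3,  σ² = 8/9 − (2/3)² = 4/9
Independent increments: Var[X_6] = 6·σ² = 6·(4/9) = 8/3

8/3


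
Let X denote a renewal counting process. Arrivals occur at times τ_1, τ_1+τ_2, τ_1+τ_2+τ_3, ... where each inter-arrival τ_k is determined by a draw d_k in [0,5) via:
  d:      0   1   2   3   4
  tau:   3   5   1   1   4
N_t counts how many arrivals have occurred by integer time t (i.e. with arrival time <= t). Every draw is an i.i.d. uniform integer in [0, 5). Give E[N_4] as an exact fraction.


756/625

Inter-arrival values over d=0..4: [3, 5, 1, 1, 4]
Each d has probability 1/5, so the pmf of τ is: f(1) = 2/5, f(3) = 1/5, f(4) = 1/5, f(5) = 1/5
Renewal equation for m(n) = E[N_n]: condition on τ_1 = k (if k <= n, one arrival plus a fresh copy on the remaining n−k steps): m(n) = F(n) + Σ_{k<=n} f(k)·m(n−k), where F(n) = P(τ <= n) and m(0) = 0
m(1) = F(1) = 2/5
m(2) = F(2) + f(1)·m(1) = 2/5 + 2/5·2/5 = 14/25
m(3) = F(3) + f(1)·m(2) = 3/5 + 2/5·14/25 = 103/125
m(4) = F(4) + f(1)·m(3) + f(3)·m(1) = 4/5 + 2/5·103/125 + 1/5·2/5 = 756/625
E[N_4] = m(4) = 756/625


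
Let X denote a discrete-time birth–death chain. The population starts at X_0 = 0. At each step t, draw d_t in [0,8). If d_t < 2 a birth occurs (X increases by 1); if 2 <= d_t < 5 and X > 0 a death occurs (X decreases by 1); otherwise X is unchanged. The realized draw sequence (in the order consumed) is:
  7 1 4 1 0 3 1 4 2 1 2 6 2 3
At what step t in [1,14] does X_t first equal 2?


5

t=0: X=0, d=7 → hold, X_1=0
t=1: X=0, d=1 → birth, X_2=1
t=2: X=1, d=4 → death, X_3=0
t=3: X=0, d=1 → birth, X_4=1
t=4: X=1, d=0 → birth, X_5=2
t=5: X=2, d=3 → death, X_6=1
t=6: X=1, d=1 → birth, X_7=2
t=7: X=2, d=4 → death, X_8=1
t=8: X=1, d=2 → death, X_9=0
t=9: X=0, d=1 → birth, X_10=1
t=10: X=1, d=2 → death, X_11=0
t=11: X=0, d=6 → hold, X_12=0
t=12: X=0, d=2 → hold, X_13=0
t=13: X=0, d=3 → hold, X_14=0


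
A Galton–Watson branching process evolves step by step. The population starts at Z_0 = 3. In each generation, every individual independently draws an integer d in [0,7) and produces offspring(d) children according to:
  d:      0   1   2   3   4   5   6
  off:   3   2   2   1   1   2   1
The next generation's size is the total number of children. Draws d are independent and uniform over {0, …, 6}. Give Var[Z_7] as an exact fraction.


Outcome values over d=0..6: [3, 2, 2, 1, 1, 2, 1]
Σy = 12, Σy² = 24, M = 7
μ = 12/7 = 12/7,  σ² = 24/7 − (12/7)² = 24/49
V_0 = 0, E_0 = 3
V_1 = 24/49·E_0 + (12/7)²·V_0 = 72/49;  E_1 = 36/7
V_2 = 24/49·E_1 + (12/7)²·V_1 = 16416/2401;  E_2 = 432/49
V_3 = 24/49·E_2 + (12/7)²·V_2 = 2871936/117649;  E_3 = 5184/343
V_4 = 24/49·E_3 + (12/7)²·V_3 = 456233472/5764801;  E_4 = 62208/2401
V_5 = 24/49·E_4 + (12/7)²·V_4 = 69282293760/282475249;  E_5 = 746496/16807
V_6 = 24/49·E_5 + (12/7)²·V_5 = 10277762899968/13841287201;  E_6 = 8957952/117649
V_7 = 24/49·E_6 + (12/7)²·V_6 = 1505291315871744/678223072849;  E_7 = 107495424/823543

1505291315871744/678223072849


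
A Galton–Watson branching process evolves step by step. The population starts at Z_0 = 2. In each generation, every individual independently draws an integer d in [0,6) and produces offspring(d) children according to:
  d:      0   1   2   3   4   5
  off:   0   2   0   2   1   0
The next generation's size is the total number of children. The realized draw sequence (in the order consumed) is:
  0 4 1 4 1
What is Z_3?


3

gen 0: Z_0=2, draws=[0, 4], offspring=[0, 1], Z_1=1
gen 1: Z_1=1, draws=[1], offspring=[2], Z_2=2
gen 2: Z_2=2, draws=[4, 1], offspring=[1, 2], Z_3=3


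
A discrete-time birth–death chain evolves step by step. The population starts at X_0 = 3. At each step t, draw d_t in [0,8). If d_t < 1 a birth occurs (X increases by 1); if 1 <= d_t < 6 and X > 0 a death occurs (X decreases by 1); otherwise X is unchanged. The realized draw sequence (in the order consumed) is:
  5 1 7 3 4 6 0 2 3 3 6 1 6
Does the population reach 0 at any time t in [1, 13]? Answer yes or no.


yes

t=0: X=3, d=5 → death, X_1=2
t=1: X=2, d=1 → death, X_2=1
t=2: X=1, d=7 → hold, X_3=1
t=3: X=1, d=3 → death, X_4=0
t=4: X=0, d=4 → hold, X_5=0
t=5: X=0, d=6 → hold, X_6=0
t=6: X=0, d=0 → birth, X_7=1
t=7: X=1, d=2 → death, X_8=0
t=8: X=0, d=3 → hold, X_9=0
t=9: X=0, d=3 → hold, X_10=0
t=10: X=0, d=6 → hold, X_11=0
t=11: X=0, d=1 → hold, X_12=0
t=12: X=0, d=6 → hold, X_13=0


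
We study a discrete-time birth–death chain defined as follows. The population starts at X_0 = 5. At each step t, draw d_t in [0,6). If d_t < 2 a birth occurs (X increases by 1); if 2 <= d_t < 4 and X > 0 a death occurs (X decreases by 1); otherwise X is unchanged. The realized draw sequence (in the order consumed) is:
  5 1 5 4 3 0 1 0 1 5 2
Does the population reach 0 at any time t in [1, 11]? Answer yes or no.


no

t=0: X=5, d=5 → hold, X_1=5
t=1: X=5, d=1 → birth, X_2=6
t=2: X=6, d=5 → hold, X_3=6
t=3: X=6, d=4 → hold, X_4=6
t=4: X=6, d=3 → death, X_5=5
t=5: X=5, d=0 → birth, X_6=6
t=6: X=6, d=1 → birth, X_7=7
t=7: X=7, d=0 → birth, X_8=8
t=8: X=8, d=1 → birth, X_9=9
t=9: X=9, d=5 → hold, X_10=9
t=10: X=9, d=2 → death, X_11=8


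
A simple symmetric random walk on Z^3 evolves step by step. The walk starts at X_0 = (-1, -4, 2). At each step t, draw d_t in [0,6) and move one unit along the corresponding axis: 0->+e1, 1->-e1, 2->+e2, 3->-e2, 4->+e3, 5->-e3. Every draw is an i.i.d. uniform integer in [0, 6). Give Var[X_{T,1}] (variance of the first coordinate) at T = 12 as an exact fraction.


Outcome values over d=0..5: [1, -1, 0, 0, 0, 0]
Σy = 0, Σy² = 2, M = 6
μ = 0/6 = 0,  σ² = 2/6 − (0)² = 1/3
Independent increments: Var[X_12] = 12·σ² = 12·(1/3) = 4

4


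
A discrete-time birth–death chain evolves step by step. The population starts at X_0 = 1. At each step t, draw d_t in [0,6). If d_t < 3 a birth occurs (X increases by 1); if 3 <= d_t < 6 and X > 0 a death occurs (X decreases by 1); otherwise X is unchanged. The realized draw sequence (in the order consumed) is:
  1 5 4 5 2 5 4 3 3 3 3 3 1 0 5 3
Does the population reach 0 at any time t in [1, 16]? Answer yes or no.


t=0: X=1, d=1 → birth, X_1=2
t=1: X=2, d=5 → death, X_2=1
t=2: X=1, d=4 → death, X_3=0
t=3: X=0, d=5 → hold, X_4=0
t=4: X=0, d=2 → birth, X_5=1
t=5: X=1, d=5 → death, X_6=0
t=6: X=0, d=4 → hold, X_7=0
t=7: X=0, d=3 → hold, X_8=0
t=8: X=0, d=3 → hold, X_9=0
t=9: X=0, d=3 → hold, X_10=0
t=10: X=0, d=3 → hold, X_11=0
t=11: X=0, d=3 → hold, X_12=0
t=12: X=0, d=1 → birth, X_13=1
t=13: X=1, d=0 → birth, X_14=2
t=14: X=2, d=5 → death, X_15=1
t=15: X=1, d=3 → death, X_16=0

yes


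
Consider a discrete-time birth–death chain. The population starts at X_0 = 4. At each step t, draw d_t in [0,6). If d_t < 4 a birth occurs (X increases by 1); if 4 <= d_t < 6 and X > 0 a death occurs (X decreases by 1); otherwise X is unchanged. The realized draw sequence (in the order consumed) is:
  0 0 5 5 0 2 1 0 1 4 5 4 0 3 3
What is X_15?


t=0: X=4, d=0 → birth, X_1=5
t=1: X=5, d=0 → birth, X_2=6
t=2: X=6, d=5 → death, X_3=5
t=3: X=5, d=5 → death, X_4=4
t=4: X=4, d=0 → birth, X_5=5
t=5: X=5, d=2 → birth, X_6=6
t=6: X=6, d=1 → birth, X_7=7
t=7: X=7, d=0 → birth, X_8=8
t=8: X=8, d=1 → birth, X_9=9
t=9: X=9, d=4 → death, X_10=8
t=10: X=8, d=5 → death, X_11=7
t=11: X=7, d=4 → death, X_12=6
t=12: X=6, d=0 → birth, X_13=7
t=13: X=7, d=3 → birth, X_14=8
t=14: X=8, d=3 → birth, X_15=9

9


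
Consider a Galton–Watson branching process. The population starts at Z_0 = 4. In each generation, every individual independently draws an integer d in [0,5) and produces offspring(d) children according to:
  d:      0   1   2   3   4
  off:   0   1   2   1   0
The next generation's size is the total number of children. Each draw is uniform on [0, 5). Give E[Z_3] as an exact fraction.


256/125

Outcome values over d=0..4: [0, 1, 2, 1, 0]
Σy = 4, Σy² = 6, M = 5
μ = 4/5 = 4/5,  σ² = 6/5 − (4/5)² = 14/25
E[Z_0] = 4
E[Z_1] = 4/5·E[Z_0] = 16/5
E[Z_2] = 4/5·E[Z_1] = 64/25
E[Z_3] = 4/5·E[Z_2] = 256/125


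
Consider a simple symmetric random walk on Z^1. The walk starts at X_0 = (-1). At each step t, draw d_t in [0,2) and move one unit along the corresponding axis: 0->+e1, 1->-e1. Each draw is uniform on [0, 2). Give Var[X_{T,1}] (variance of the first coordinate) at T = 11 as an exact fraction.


Outcome values over d=0..1: [1, -1]
Σy = 0, Σy² = 2, M = 2
μ = 0/2 = 0,  σ² = 2/2 − (0)² = 1
Independent increments: Var[X_11] = 11·σ² = 11·(1) = 11

11


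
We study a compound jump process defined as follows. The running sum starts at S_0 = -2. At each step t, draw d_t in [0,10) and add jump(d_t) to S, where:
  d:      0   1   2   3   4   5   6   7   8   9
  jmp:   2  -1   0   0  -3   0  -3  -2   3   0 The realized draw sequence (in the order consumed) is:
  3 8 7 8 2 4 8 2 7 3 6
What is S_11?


-3

t=0: S=-2, d=3, jump=0, S_1=-2
t=1: S=-2, d=8, jump=3, S_2=1
t=2: S=1, d=7, jump=-2, S_3=-1
t=3: S=-1, d=8, jump=3, S_4=2
t=4: S=2, d=2, jump=0, S_5=2
t=5: S=2, d=4, jump=-3, S_6=-1
t=6: S=-1, d=8, jump=3, S_7=2
t=7: S=2, d=2, jump=0, S_8=2
t=8: S=2, d=7, jump=-2, S_9=0
t=9: S=0, d=3, jump=0, S_10=0
t=10: S=0, d=6, jump=-3, S_11=-3


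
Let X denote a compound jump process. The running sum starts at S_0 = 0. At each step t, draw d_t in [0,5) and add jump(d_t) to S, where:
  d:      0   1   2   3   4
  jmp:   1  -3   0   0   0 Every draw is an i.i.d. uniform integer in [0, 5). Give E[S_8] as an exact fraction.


Outcome values over d=0..4: [1, -3, 0, 0, 0]
Σy = -2, Σy² = 10, M = 5
μ = -2/5 = -2/5,  σ² = 10/5 − (-2/5)² = 46/25
E[S_8] = 0 + 8·(-2/5) = -16/5

-16/5


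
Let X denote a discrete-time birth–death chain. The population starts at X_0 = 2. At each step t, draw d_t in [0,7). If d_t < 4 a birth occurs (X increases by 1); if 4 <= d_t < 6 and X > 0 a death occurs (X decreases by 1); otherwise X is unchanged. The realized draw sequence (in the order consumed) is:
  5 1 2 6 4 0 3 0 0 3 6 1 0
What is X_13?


9

t=0: X=2, d=5 → death, X_1=1
t=1: X=1, d=1 → birth, X_2=2
t=2: X=2, d=2 → birth, X_3=3
t=3: X=3, d=6 → hold, X_4=3
t=4: X=3, d=4 → death, X_5=2
t=5: X=2, d=0 → birth, X_6=3
t=6: X=3, d=3 → birth, X_7=4
t=7: X=4, d=0 → birth, X_8=5
t=8: X=5, d=0 → birth, X_9=6
t=9: X=6, d=3 → birth, X_10=7
t=10: X=7, d=6 → hold, X_11=7
t=11: X=7, d=1 → birth, X_12=8
t=12: X=8, d=0 → birth, X_13=9
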